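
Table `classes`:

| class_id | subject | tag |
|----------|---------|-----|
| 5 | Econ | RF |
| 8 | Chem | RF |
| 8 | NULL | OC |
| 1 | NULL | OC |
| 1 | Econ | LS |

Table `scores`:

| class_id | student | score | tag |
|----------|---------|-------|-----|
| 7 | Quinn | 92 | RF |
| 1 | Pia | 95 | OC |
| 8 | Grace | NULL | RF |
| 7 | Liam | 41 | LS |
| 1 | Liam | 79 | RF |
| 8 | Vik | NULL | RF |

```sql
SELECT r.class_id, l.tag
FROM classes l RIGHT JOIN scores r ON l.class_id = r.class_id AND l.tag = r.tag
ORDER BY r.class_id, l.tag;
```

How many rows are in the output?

6

RIGHT JOIN keeps every row from `scores`; unmatched rows get NULL for `classes`'s columns.
Matching on l.class_id = r.class_id AND l.tag = r.tag.
Matched pairs: 3; unmatched r rows kept: 3.
Total: 3 matched + 3 padded = 6 rows.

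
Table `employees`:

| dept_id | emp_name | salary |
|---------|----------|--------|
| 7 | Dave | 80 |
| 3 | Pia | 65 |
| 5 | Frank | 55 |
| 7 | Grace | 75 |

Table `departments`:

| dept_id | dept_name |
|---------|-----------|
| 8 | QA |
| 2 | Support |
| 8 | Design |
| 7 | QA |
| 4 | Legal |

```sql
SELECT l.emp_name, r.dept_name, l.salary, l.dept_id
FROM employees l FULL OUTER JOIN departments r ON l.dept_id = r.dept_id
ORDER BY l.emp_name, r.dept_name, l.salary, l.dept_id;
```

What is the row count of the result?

8

FULL OUTER JOIN keeps every row from both sides; unmatched rows get NULL for the other side's columns.
Matching on l.dept_id = r.dept_id.
- l[0] dept_id=7 → 1 match(es) in r → 1 row(s).
- l[1] dept_id=3 → no match; kept with NULLs on the r side.
- l[2] dept_id=5 → no match; kept with NULLs on the r side.
- l[3] dept_id=7 → 1 match(es) in r → 1 row(s).
- 4 row(s) from r found no l partner → padded with NULL.
Total: 2 matched + 6 padded = 8 rows.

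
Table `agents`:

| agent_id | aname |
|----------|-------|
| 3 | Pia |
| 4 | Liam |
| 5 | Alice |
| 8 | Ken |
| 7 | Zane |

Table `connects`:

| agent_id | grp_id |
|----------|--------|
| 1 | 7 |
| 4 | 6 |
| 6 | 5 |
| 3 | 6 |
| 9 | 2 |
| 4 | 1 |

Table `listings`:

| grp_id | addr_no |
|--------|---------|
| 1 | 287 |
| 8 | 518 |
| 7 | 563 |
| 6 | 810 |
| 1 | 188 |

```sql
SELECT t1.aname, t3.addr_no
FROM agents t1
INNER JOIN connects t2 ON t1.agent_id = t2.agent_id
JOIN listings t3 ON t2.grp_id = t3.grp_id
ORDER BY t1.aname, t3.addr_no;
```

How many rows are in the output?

Step 1 — t1 INNER JOIN t2 on agent_id → 3 row(s).
Then INNER JOIN `listings t3` on grp_id: keep only rows whose t2.grp_id appears in t3.
Result: 4 row(s).

4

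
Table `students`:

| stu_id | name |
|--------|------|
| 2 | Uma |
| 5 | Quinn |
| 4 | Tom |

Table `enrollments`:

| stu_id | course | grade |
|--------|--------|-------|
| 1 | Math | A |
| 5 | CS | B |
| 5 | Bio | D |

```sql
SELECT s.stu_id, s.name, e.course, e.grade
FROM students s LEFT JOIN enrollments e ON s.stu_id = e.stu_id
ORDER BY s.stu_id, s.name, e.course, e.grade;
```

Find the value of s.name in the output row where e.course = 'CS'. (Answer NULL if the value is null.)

LEFT JOIN keeps every row from `students`; unmatched rows get NULL for `enrollments`'s columns.
Matching on s.stu_id = e.stu_id.
- stu_id=2: no e row matches, row kept with e columns NULL.
- stu_id=5: 2 matching e row(s), so 2 row(s) emitted.
- stu_id=4: no e row matches, row kept with e columns NULL.

Quinn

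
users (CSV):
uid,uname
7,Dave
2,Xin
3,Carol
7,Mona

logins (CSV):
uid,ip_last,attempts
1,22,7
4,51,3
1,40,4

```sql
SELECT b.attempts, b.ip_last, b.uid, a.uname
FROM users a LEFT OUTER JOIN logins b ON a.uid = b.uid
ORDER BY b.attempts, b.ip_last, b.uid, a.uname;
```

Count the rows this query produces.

4

LEFT JOIN keeps every row from `users`; unmatched rows get NULL for `logins`'s columns.
Matching on a.uid = b.uid.
- a[0] uid=7 → no match; kept with NULLs on the b side.
- a[1] uid=2 → no match; kept with NULLs on the b side.
- a[2] uid=3 → no match; kept with NULLs on the b side.
- a[3] uid=7 → no match; kept with NULLs on the b side.
Total: 0 matched + 4 padded = 4 rows.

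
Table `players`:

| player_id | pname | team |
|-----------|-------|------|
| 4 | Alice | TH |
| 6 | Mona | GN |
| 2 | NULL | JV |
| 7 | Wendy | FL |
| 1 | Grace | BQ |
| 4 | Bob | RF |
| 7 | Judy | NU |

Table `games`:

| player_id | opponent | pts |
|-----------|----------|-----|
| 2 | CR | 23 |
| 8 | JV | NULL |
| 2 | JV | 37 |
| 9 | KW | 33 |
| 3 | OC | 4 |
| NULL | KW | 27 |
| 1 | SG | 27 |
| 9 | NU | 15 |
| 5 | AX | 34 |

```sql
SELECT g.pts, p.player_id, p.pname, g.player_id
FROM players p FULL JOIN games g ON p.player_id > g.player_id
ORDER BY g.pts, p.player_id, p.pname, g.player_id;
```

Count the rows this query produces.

29

FULL OUTER JOIN keeps every row from both sides; unmatched rows get NULL for the other side's columns.
Matching on p.player_id > g.player_id. A NULL in a compared column never satisfies the condition.
Matched pairs: 24; unmatched p rows kept: 1; unmatched g rows kept: 4.
Total: 24 matched + 5 padded = 29 rows.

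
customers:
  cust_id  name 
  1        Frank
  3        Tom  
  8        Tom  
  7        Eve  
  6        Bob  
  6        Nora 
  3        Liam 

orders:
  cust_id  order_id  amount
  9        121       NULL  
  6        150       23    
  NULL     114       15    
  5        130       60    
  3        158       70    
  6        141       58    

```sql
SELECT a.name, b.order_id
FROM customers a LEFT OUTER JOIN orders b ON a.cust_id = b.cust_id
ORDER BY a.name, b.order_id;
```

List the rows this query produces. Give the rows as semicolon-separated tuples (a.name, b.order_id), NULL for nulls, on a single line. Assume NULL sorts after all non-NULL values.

LEFT JOIN keeps every row from `customers`; unmatched rows get NULL for `orders`'s columns.
Matching on a.cust_id = b.cust_id. A NULL in a compared column never satisfies the condition.
Matched pairs: 6; unmatched a rows kept: 3.

(Bob, 141); (Bob, 150); (Eve, NULL); (Frank, NULL); (Liam, 158); (Nora, 141); (Nora, 150); (Tom, 158); (Tom, NULL)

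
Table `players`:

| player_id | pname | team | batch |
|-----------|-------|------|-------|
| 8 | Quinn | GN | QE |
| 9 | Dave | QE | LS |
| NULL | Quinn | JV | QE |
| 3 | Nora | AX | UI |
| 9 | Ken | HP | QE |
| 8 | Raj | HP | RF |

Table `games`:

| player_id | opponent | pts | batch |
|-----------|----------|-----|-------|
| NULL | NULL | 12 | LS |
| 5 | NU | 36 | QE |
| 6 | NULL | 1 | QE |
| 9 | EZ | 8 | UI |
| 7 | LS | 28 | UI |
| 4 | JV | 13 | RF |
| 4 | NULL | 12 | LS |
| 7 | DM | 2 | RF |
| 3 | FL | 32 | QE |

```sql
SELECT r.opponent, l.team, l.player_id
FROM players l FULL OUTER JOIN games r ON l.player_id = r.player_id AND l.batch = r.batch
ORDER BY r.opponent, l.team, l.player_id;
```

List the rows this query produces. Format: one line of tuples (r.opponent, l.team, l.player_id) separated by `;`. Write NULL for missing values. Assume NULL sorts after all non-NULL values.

FULL OUTER JOIN keeps every row from both sides; unmatched rows get NULL for the other side's columns.
Matching on l.player_id = r.player_id AND l.batch = r.batch. A NULL in a compared column never satisfies the condition.
- l[0] player_id=8, batch=QE → no match; kept with NULLs on the r side.
- l[1] player_id=9, batch=LS → no match; kept with NULLs on the r side.
- l[2] player_id=NULL, batch=QE → no match; kept with NULLs on the r side.
- l[3] player_id=3, batch=UI → no match; kept with NULLs on the r side.
- l[4] player_id=9, batch=QE → no match; kept with NULLs on the r side.
- l[5] player_id=8, batch=RF → no match; kept with NULLs on the r side.
- plus 9 unmatched r row(s), each kept with NULL l columns.

(DM, NULL, NULL); (EZ, NULL, NULL); (FL, NULL, NULL); (JV, NULL, NULL); (LS, NULL, NULL); (NU, NULL, NULL); (NULL, AX, 3); (NULL, GN, 8); (NULL, HP, 8); (NULL, HP, 9); (NULL, JV, NULL); (NULL, QE, 9); (NULL, NULL, NULL); (NULL, NULL, NULL); (NULL, NULL, NULL)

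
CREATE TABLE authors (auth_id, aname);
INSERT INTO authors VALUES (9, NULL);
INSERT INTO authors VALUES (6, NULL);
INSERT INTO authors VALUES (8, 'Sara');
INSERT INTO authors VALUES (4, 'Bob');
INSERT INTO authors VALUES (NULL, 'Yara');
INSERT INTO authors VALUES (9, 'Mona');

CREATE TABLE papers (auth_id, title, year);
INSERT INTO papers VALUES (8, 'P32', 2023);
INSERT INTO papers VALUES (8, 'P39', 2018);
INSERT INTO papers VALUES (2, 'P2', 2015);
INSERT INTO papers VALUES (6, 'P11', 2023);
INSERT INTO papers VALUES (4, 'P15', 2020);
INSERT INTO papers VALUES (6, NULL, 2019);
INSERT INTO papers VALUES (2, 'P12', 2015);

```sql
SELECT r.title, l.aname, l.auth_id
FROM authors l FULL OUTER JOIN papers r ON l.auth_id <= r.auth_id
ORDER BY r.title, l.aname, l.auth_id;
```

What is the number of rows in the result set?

16

FULL OUTER JOIN keeps every row from both sides; unmatched rows get NULL for the other side's columns.
Matching on l.auth_id <= r.auth_id. A NULL in a compared column never satisfies the condition.
Matched pairs: 11; unmatched l rows kept: 3; unmatched r rows kept: 2.
Total: 11 matched + 5 padded = 16 rows.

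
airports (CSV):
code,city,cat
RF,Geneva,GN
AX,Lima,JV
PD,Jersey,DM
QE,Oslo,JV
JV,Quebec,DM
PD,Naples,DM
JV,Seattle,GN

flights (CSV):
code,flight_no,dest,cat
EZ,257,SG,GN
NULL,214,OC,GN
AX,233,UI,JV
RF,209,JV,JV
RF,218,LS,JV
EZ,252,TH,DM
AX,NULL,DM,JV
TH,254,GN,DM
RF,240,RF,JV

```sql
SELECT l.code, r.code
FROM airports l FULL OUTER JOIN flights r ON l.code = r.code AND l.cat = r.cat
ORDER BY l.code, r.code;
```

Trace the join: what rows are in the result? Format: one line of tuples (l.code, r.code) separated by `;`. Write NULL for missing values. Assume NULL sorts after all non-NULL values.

(AX, AX); (AX, AX); (JV, NULL); (JV, NULL); (PD, NULL); (PD, NULL); (QE, NULL); (RF, NULL); (NULL, EZ); (NULL, EZ); (NULL, RF); (NULL, RF); (NULL, RF); (NULL, TH); (NULL, NULL)

FULL OUTER JOIN keeps every row from both sides; unmatched rows get NULL for the other side's columns.
Matching on l.code = r.code AND l.cat = r.cat. A NULL in a compared column never satisfies the condition.
- l row (code=RF, cat=GN): no match → kept, r columns NULL.
- l row (code=AX, cat=JV): matches 2 r row(s) → 2 output row(s).
- l row (code=PD, cat=DM): no match → kept, r columns NULL.
- l row (code=QE, cat=JV): no match → kept, r columns NULL.
- l row (code=JV, cat=DM): no match → kept, r columns NULL.
- l row (code=PD, cat=DM): no match → kept, r columns NULL.
- l row (code=JV, cat=GN): no match → kept, r columns NULL.
- 7 r row(s) had no l match → kept, l columns NULL.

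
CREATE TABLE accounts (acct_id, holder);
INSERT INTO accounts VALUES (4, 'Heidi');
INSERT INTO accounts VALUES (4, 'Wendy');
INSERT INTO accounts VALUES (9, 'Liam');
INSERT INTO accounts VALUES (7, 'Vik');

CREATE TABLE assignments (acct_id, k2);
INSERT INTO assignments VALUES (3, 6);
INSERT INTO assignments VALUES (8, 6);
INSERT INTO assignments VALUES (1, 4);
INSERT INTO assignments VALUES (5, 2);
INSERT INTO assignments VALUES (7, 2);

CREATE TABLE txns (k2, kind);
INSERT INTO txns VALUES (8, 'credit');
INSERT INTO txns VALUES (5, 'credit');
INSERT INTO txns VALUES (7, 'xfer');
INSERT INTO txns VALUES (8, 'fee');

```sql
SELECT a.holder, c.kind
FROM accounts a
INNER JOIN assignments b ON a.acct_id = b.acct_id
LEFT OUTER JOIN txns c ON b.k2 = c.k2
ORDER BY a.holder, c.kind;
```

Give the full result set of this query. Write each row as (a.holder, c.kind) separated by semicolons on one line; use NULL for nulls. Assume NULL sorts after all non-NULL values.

(Vik, NULL)

Evaluate left to right. First `accounts a INNER JOIN assignments b` on acct_id: 1 row(s).
Then LEFT JOIN `txns c` on k2: each of those 1 rows is kept; rows whose b.k2 has no match in c get NULL for c's columns.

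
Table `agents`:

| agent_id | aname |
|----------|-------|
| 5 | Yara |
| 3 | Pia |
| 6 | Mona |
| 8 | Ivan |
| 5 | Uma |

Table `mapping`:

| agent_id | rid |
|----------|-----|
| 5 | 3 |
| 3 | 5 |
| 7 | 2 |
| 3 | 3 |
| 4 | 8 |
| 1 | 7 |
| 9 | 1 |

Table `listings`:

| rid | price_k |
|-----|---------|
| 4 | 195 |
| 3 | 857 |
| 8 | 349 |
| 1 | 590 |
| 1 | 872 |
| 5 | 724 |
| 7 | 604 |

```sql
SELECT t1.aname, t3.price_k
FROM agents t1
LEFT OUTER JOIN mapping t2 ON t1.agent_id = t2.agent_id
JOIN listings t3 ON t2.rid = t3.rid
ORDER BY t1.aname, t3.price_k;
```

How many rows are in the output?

Joins associate left-to-right: agents LEFT JOIN mapping on agent_id gives 6 intermediate row(s).
Then INNER JOIN `listings t3` on rid: keep only rows whose t2.rid appears in t3.
Result: 4 row(s).

4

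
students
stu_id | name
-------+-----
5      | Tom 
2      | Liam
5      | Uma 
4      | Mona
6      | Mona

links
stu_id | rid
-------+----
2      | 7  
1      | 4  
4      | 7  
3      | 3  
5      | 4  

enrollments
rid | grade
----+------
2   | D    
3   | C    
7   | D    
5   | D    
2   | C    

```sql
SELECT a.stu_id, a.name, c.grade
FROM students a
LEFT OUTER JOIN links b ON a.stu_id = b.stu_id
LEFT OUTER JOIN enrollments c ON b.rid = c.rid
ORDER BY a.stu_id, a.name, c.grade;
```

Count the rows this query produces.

5

Step 1 — a LEFT JOIN b on stu_id → 5 row(s).
Then LEFT JOIN `enrollments c` on rid: each of those 5 rows is kept; rows whose b.rid has no match in c get NULL for c's columns.
Result: 5 row(s).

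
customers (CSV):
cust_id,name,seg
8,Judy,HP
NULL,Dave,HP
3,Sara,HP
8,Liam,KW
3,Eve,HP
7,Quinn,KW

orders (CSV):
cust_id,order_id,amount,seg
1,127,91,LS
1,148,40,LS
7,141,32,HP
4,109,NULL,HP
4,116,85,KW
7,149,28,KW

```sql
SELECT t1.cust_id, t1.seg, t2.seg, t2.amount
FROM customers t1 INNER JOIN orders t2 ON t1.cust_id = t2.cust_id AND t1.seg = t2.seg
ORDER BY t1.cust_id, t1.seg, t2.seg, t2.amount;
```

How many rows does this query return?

INNER JOIN keeps only pairs where the ON condition holds.
Matching on t1.cust_id = t2.cust_id AND t1.seg = t2.seg. A NULL in a compared column never satisfies the condition.
Matched pairs: 1.
Total: 1 rows.

1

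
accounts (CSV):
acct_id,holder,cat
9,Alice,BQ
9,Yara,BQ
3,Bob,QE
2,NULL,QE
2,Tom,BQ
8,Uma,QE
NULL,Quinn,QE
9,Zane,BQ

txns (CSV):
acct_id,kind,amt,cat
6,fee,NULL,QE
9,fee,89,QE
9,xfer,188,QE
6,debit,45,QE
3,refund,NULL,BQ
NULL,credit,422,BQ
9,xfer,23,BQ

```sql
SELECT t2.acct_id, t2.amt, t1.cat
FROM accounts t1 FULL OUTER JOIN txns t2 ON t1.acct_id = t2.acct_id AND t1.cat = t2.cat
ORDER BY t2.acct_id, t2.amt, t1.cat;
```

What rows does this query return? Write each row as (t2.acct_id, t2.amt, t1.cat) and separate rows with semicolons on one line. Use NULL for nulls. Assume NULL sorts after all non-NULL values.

(3, NULL, NULL); (6, 45, NULL); (6, NULL, NULL); (9, 23, BQ); (9, 23, BQ); (9, 23, BQ); (9, 89, NULL); (9, 188, NULL); (NULL, 422, NULL); (NULL, NULL, BQ); (NULL, NULL, QE); (NULL, NULL, QE); (NULL, NULL, QE); (NULL, NULL, QE)

FULL OUTER JOIN keeps every row from both sides; unmatched rows get NULL for the other side's columns.
Matching on t1.acct_id = t2.acct_id AND t1.cat = t2.cat. A NULL in a compared column never satisfies the condition.
Matched pairs: 3; unmatched t1 rows kept: 5; unmatched t2 rows kept: 6.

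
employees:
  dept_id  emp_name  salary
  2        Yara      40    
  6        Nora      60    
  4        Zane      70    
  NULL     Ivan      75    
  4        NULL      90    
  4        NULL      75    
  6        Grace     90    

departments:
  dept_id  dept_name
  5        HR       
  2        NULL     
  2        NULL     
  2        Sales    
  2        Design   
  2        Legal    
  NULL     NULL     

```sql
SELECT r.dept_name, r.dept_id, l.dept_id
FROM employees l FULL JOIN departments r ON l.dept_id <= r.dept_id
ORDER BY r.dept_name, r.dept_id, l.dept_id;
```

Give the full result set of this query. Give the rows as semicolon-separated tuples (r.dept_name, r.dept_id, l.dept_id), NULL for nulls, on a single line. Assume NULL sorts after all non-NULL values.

FULL OUTER JOIN keeps every row from both sides; unmatched rows get NULL for the other side's columns.
Matching on l.dept_id <= r.dept_id. A NULL in a compared column never satisfies the condition.
- l[0] dept_id=2 → 6 match(es) in r → 6 row(s).
- l[1] dept_id=6 → no match; kept with NULLs on the r side.
- l[2] dept_id=4 → 1 match(es) in r → 1 row(s).
- l[3] dept_id=NULL → no match; kept with NULLs on the r side.
- l[4] dept_id=4 → 1 match(es) in r → 1 row(s).
- l[5] dept_id=4 → 1 match(es) in r → 1 row(s).
- l[6] dept_id=6 → no match; kept with NULLs on the r side.
- 1 r row(s) had no l match → kept, l columns NULL.

(Design, 2, 2); (HR, 5, 2); (HR, 5, 4); (HR, 5, 4); (HR, 5, 4); (Legal, 2, 2); (Sales, 2, 2); (NULL, 2, 2); (NULL, 2, 2); (NULL, NULL, 6); (NULL, NULL, 6); (NULL, NULL, NULL); (NULL, NULL, NULL)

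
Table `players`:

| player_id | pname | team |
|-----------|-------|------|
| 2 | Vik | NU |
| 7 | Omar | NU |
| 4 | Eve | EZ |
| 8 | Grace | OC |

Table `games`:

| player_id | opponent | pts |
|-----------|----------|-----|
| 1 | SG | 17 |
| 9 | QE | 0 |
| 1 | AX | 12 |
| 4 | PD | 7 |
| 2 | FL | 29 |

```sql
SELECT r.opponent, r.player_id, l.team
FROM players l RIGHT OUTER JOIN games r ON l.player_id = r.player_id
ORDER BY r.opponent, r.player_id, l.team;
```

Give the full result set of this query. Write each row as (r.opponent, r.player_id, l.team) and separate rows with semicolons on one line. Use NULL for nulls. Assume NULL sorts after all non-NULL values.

RIGHT JOIN keeps every row from `games`; unmatched rows get NULL for `players`'s columns.
Matching on l.player_id = r.player_id.
Matched pairs: 2; unmatched r rows kept: 3.

(AX, 1, NULL); (FL, 2, NU); (PD, 4, EZ); (QE, 9, NULL); (SG, 1, NULL)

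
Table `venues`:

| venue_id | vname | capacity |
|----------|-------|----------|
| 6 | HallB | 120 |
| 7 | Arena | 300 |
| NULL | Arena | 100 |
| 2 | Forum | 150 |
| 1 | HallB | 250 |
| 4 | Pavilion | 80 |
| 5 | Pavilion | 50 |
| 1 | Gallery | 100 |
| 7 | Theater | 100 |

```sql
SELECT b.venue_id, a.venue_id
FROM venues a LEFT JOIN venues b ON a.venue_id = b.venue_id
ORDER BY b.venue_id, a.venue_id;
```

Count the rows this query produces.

LEFT JOIN keeps every row from `venues a`; unmatched rows get NULL for `venues b`'s columns.
Matching on a.venue_id = b.venue_id. A NULL in a compared column never satisfies the condition.
Matched pairs: 12; unmatched a rows kept: 1.
Total: 12 matched + 1 padded = 13 rows.

13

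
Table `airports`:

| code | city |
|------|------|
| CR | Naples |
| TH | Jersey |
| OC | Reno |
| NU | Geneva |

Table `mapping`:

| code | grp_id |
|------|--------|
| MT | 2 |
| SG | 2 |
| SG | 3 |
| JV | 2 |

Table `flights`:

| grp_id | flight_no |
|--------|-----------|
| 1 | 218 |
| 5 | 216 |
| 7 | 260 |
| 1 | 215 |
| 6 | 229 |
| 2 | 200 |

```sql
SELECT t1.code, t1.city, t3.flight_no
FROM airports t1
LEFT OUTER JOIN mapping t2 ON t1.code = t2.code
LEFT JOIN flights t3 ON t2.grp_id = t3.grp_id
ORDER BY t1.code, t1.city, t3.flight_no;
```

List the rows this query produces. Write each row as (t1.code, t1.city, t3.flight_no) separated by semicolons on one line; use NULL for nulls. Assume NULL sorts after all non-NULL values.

Joins associate left-to-right: airports LEFT JOIN mapping on code gives 4 intermediate row(s).
Then LEFT JOIN `flights t3` on grp_id: each of those 4 rows is kept; rows whose t2.grp_id has no match in t3 get NULL for t3's columns.

(CR, Naples, NULL); (NU, Geneva, NULL); (OC, Reno, NULL); (TH, Jersey, NULL)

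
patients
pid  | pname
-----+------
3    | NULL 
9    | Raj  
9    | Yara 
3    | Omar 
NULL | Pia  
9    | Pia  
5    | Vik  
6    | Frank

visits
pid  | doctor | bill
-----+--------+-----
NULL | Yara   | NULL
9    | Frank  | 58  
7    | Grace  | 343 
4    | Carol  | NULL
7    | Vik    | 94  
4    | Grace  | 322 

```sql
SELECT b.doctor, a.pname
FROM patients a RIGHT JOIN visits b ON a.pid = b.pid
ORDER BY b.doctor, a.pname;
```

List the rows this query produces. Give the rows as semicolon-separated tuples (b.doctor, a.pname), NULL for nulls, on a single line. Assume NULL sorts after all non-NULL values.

(Carol, NULL); (Frank, Pia); (Frank, Raj); (Frank, Yara); (Grace, NULL); (Grace, NULL); (Vik, NULL); (Yara, NULL)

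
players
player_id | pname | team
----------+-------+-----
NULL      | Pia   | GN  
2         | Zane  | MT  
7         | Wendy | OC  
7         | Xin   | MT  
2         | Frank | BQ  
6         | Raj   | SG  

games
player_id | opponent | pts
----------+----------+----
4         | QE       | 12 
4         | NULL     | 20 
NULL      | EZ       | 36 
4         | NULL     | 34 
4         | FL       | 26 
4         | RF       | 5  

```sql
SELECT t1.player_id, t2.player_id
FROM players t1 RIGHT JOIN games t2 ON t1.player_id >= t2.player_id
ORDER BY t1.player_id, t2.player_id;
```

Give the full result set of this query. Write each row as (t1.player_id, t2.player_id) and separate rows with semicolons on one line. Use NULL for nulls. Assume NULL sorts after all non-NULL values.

(6, 4); (6, 4); (6, 4); (6, 4); (6, 4); (7, 4); (7, 4); (7, 4); (7, 4); (7, 4); (7, 4); (7, 4); (7, 4); (7, 4); (7, 4); (NULL, NULL)

RIGHT JOIN keeps every row from `games`; unmatched rows get NULL for `players`'s columns.
Matching on t1.player_id >= t2.player_id. A NULL in a compared column never satisfies the condition.
- player_id=NULL: no matching t2 row.
- player_id=2: no matching t2 row.
- player_id=7: 5 matching t2 row(s), so 5 row(s) emitted.
- player_id=7: 5 matching t2 row(s), so 5 row(s) emitted.
- player_id=2: no matching t2 row.
- player_id=6: 5 matching t2 row(s), so 5 row(s) emitted.
- plus 1 unmatched t2 row(s), each kept with NULL t1 columns.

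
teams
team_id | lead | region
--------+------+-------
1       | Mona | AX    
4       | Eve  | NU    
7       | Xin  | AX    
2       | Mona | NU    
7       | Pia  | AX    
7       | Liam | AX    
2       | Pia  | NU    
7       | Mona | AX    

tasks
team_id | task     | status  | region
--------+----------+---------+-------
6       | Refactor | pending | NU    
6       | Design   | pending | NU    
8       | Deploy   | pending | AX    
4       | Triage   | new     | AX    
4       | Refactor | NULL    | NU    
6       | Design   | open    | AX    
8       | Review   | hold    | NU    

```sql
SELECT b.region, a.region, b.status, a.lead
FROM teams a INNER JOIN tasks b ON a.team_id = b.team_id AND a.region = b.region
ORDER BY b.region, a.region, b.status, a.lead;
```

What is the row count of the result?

1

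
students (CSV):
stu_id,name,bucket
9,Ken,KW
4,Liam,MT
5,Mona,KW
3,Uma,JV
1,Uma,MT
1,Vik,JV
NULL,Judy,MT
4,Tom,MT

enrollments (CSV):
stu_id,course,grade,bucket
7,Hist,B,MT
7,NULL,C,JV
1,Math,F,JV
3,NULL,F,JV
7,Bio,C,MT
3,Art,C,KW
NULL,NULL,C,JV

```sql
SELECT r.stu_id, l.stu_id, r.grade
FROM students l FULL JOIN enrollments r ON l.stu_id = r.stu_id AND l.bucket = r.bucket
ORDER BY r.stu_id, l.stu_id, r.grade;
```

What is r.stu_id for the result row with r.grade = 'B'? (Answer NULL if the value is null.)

7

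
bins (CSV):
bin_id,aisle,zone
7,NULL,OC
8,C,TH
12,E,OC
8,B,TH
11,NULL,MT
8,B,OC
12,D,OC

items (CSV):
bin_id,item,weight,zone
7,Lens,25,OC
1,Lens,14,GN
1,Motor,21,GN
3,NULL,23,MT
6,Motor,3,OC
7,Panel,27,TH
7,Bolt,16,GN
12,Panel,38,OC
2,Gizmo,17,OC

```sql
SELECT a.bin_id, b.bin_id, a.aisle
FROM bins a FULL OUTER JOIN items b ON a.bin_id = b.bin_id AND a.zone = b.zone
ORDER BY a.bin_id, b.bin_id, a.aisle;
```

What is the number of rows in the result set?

FULL OUTER JOIN keeps every row from both sides; unmatched rows get NULL for the other side's columns.
Matching on a.bin_id = b.bin_id AND a.zone = b.zone.
- bin_id=7, zone=OC: 1 matching b row(s), so 1 row(s) emitted.
- bin_id=8, zone=TH: no b row matches, row kept with b columns NULL.
- bin_id=12, zone=OC: 1 matching b row(s), so 1 row(s) emitted.
- bin_id=8, zone=TH: no b row matches, row kept with b columns NULL.
- bin_id=11, zone=MT: no b row matches, row kept with b columns NULL.
- bin_id=8, zone=OC: no b row matches, row kept with b columns NULL.
- bin_id=12, zone=OC: 1 matching b row(s), so 1 row(s) emitted.
- 7 b row(s) had no a match → kept, a columns NULL.
Total: 3 matched + 11 padded = 14 rows.

14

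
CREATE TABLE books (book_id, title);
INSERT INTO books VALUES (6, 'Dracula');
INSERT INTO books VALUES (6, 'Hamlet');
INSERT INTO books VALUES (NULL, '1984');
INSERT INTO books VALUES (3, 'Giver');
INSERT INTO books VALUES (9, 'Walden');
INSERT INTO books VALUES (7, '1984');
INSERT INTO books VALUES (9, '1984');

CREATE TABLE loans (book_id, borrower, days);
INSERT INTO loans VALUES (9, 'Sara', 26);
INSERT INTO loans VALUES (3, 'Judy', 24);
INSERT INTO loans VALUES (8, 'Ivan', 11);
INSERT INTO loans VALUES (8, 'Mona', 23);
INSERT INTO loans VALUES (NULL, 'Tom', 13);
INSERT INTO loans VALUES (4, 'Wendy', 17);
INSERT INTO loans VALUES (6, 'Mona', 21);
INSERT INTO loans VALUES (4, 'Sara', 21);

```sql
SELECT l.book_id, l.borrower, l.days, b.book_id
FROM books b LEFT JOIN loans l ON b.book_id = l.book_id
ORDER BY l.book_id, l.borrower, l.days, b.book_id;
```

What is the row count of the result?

7

LEFT JOIN keeps every row from `books`; unmatched rows get NULL for `loans`'s columns.
Matching on b.book_id = l.book_id. A NULL in a compared column never satisfies the condition.
Matched pairs: 5; unmatched b rows kept: 2.
Total: 5 matched + 2 padded = 7 rows.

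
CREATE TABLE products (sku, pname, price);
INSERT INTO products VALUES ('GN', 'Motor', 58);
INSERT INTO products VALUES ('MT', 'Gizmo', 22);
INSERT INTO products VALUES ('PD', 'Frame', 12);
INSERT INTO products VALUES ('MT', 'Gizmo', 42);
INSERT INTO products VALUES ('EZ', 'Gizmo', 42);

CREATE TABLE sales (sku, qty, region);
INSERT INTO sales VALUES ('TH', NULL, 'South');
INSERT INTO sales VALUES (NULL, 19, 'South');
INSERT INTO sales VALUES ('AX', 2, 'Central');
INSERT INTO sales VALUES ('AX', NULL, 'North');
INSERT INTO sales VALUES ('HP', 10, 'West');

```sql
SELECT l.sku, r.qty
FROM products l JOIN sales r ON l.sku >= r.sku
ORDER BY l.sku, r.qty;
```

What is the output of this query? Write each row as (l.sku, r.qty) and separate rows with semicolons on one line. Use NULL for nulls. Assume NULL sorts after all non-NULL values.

(EZ, 2); (EZ, NULL); (GN, 2); (GN, NULL); (MT, 2); (MT, 2); (MT, 10); (MT, 10); (MT, NULL); (MT, NULL); (PD, 2); (PD, 10); (PD, NULL)

INNER JOIN keeps only pairs where the ON condition holds.
Matching on l.sku >= r.sku. A NULL in a compared column never satisfies the condition.
- l[0] sku=GN → 2 match(es) in r → 2 row(s).
- l[1] sku=MT → 3 match(es) in r → 3 row(s).
- l[2] sku=PD → 3 match(es) in r → 3 row(s).
- l[3] sku=MT → 3 match(es) in r → 3 row(s).
- l[4] sku=EZ → 2 match(es) in r → 2 row(s).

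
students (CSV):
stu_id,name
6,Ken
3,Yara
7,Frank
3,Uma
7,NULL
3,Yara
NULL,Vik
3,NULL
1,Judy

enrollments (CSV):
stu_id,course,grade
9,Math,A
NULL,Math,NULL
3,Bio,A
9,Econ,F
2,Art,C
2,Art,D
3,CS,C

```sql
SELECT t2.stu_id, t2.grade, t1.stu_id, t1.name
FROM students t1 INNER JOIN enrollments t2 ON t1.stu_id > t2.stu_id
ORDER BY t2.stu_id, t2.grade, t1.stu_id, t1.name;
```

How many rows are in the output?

INNER JOIN keeps only pairs where the ON condition holds.
Matching on t1.stu_id > t2.stu_id. A NULL in a compared column never satisfies the condition.
Matched pairs: 20.
Total: 20 rows.

20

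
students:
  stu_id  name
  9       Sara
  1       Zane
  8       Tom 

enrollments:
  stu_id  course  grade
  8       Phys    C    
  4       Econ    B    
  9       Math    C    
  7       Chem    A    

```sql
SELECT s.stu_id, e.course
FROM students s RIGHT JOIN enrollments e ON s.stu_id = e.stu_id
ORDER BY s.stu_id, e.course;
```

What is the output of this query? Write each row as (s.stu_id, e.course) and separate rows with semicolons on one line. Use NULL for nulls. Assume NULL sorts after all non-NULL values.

RIGHT JOIN keeps every row from `enrollments`; unmatched rows get NULL for `students`'s columns.
Matching on s.stu_id = e.stu_id.
Matched pairs: 2; unmatched e rows kept: 2.

(8, Phys); (9, Math); (NULL, Chem); (NULL, Econ)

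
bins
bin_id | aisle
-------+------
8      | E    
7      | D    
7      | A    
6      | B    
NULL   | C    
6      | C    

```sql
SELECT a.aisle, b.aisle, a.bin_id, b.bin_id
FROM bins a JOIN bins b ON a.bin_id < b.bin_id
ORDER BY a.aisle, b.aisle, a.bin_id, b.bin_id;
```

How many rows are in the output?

INNER JOIN keeps only pairs where the ON condition holds.
Matching on a.bin_id < b.bin_id. A NULL in a compared column never satisfies the condition.
- bin_id=8: no matching b row, dropped.
- bin_id=7: 1 matching b row(s), so 1 row(s) emitted.
- bin_id=7: 1 matching b row(s), so 1 row(s) emitted.
- bin_id=6: 3 matching b row(s), so 3 row(s) emitted.
- bin_id=NULL: no matching b row, dropped.
- bin_id=6: 3 matching b row(s), so 3 row(s) emitted.
Total: 8 rows.

8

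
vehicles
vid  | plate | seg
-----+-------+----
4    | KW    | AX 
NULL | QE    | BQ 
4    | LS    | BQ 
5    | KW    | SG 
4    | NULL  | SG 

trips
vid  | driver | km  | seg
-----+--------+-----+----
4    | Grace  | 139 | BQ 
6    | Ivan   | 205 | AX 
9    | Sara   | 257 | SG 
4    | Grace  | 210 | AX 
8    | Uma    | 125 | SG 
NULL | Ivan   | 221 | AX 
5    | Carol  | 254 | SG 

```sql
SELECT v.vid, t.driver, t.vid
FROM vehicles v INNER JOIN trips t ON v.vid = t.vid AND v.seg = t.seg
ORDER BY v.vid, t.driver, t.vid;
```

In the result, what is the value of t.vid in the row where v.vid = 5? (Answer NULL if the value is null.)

INNER JOIN keeps only pairs where the ON condition holds.
Matching on v.vid = t.vid AND v.seg = t.seg. A NULL in a compared column never satisfies the condition.
Matched pairs: 3.

5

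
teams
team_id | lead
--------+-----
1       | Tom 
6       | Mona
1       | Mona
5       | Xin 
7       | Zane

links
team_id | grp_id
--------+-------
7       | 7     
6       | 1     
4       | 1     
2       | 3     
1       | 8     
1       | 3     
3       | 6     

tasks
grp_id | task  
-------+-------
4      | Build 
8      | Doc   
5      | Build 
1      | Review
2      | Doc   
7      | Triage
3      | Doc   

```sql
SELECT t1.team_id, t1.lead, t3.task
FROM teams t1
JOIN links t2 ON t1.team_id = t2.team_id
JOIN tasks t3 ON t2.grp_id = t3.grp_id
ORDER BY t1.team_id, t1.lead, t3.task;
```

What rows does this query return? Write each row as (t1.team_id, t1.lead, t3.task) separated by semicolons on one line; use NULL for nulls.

(1, Mona, Doc); (1, Mona, Doc); (1, Tom, Doc); (1, Tom, Doc); (6, Mona, Review); (7, Zane, Triage)

Joins associate left-to-right: teams INNER JOIN links on team_id gives 6 intermediate row(s).
Then INNER JOIN `tasks t3` on grp_id: keep only rows whose t2.grp_id appears in t3.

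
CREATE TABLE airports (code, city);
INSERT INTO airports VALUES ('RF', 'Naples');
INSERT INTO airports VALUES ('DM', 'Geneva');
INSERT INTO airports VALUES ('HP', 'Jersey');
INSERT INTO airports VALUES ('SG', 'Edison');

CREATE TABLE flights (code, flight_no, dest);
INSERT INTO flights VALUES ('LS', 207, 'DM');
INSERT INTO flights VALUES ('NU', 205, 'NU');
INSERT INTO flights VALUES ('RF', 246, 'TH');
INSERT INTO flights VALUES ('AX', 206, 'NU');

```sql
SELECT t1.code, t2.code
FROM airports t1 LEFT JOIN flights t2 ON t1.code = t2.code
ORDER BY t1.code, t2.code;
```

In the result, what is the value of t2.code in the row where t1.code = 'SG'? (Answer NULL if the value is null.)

NULL

LEFT JOIN keeps every row from `airports`; unmatched rows get NULL for `flights`'s columns.
Matching on t1.code = t2.code.
Matched pairs: 1; unmatched t1 rows kept: 3.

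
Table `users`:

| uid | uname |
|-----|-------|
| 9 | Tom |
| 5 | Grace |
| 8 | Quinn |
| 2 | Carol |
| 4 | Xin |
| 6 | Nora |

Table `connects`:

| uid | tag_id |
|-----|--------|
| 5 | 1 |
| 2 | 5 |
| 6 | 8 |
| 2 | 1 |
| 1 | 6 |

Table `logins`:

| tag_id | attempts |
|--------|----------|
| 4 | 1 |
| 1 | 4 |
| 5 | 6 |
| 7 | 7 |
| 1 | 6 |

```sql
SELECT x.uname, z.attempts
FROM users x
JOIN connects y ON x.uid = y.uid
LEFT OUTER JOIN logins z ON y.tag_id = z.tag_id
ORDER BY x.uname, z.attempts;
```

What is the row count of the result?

6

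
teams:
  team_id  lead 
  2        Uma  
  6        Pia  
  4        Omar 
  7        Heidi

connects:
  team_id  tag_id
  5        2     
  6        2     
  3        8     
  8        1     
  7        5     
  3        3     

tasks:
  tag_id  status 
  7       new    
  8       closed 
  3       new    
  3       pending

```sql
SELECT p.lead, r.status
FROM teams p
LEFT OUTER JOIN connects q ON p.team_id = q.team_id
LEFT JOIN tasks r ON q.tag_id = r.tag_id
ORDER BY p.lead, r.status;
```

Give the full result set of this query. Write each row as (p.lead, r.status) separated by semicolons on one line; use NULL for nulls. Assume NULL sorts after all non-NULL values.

(Heidi, NULL); (Omar, NULL); (Pia, NULL); (Uma, NULL)

Evaluate left to right. First `teams p LEFT JOIN connects q` on team_id: 4 row(s).
Then LEFT JOIN `tasks r` on tag_id: each of those 4 rows is kept; rows whose q.tag_id has no match in r get NULL for r's columns.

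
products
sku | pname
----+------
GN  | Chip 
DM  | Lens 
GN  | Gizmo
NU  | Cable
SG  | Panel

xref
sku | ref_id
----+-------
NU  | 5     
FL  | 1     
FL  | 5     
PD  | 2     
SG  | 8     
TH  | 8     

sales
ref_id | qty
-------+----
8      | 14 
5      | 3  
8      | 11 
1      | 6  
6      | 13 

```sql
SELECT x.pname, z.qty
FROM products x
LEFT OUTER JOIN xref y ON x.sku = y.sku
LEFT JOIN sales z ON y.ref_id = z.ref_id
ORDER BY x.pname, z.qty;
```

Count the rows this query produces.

6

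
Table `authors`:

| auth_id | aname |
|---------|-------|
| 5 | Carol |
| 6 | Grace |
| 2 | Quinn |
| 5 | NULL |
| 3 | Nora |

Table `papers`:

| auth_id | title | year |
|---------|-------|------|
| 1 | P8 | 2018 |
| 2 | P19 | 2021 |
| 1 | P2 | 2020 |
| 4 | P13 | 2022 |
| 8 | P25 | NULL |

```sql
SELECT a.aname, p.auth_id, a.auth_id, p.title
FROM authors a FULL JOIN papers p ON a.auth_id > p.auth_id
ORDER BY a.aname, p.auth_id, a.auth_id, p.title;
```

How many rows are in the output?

FULL OUTER JOIN keeps every row from both sides; unmatched rows get NULL for the other side's columns.
Matching on a.auth_id > p.auth_id.
Matched pairs: 17; unmatched a rows kept: 0; unmatched p rows kept: 1.
Total: 17 matched + 1 padded = 18 rows.

18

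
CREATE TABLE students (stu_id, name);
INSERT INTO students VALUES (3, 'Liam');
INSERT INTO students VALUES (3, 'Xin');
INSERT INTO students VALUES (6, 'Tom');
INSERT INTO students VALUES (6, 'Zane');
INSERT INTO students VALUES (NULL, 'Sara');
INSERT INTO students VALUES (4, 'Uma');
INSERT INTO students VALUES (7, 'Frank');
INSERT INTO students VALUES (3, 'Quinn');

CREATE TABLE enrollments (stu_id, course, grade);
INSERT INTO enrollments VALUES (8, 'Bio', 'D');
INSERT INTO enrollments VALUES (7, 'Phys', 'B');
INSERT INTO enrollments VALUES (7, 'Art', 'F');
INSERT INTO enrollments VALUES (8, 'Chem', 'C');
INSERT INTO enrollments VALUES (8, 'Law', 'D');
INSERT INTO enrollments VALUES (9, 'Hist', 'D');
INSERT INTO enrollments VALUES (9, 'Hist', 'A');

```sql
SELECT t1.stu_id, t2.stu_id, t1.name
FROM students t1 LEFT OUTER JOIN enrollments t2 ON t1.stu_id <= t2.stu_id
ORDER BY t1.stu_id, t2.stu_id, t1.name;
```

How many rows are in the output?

LEFT JOIN keeps every row from `students`; unmatched rows get NULL for `enrollments`'s columns.
Matching on t1.stu_id <= t2.stu_id. A NULL in a compared column never satisfies the condition.
Matched pairs: 49; unmatched t1 rows kept: 1.
Total: 49 matched + 1 padded = 50 rows.

50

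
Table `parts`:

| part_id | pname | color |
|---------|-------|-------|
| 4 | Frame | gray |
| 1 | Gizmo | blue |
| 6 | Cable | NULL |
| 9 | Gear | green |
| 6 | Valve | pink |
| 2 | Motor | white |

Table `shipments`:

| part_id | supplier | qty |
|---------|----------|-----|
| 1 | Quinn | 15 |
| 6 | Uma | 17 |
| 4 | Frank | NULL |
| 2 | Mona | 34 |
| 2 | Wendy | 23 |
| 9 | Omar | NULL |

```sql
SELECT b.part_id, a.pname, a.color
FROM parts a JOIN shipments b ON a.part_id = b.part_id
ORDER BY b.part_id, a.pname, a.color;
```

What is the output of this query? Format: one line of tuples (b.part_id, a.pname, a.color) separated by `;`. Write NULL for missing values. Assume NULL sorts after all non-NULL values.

INNER JOIN keeps only pairs where the ON condition holds.
Matching on a.part_id = b.part_id.
- part_id=4: 1 matching b row(s), so 1 row(s) emitted.
- part_id=1: 1 matching b row(s), so 1 row(s) emitted.
- part_id=6: 1 matching b row(s), so 1 row(s) emitted.
- part_id=9: 1 matching b row(s), so 1 row(s) emitted.
- part_id=6: 1 matching b row(s), so 1 row(s) emitted.
- part_id=2: 2 matching b row(s), so 2 row(s) emitted.
After projecting and ordering:
b.part_id | a.pname | a.color
1 | Gizmo | blue
2 | Motor | white
2 | Motor | white
4 | Frame | gray
6 | Cable | NULL
6 | Valve | pink
9 | Gear | green

(1, Gizmo, blue); (2, Motor, white); (2, Motor, white); (4, Frame, gray); (6, Cable, NULL); (6, Valve, pink); (9, Gear, green)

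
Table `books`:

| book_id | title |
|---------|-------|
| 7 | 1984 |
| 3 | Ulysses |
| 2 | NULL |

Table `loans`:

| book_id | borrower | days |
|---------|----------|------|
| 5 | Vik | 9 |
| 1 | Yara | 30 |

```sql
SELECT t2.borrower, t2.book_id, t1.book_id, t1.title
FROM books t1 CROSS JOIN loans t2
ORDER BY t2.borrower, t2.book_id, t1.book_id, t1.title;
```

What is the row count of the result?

CROSS JOIN pairs every row of `books` with every row of `loans`: 3 × 2 = 6 rows.

6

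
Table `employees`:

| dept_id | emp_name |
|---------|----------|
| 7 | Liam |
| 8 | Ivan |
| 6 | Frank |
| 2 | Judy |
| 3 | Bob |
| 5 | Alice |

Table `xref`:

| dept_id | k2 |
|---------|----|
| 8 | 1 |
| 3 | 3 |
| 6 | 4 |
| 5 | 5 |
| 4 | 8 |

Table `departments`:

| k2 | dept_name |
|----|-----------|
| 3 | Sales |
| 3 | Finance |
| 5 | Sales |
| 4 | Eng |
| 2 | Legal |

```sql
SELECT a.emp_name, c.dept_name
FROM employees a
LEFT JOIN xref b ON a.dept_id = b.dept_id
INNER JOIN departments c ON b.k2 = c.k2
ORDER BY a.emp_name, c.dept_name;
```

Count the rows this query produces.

4

Joins associate left-to-right: employees LEFT JOIN xref on dept_id gives 6 intermediate row(s).
Then INNER JOIN `departments c` on k2: keep only rows whose b.k2 appears in c.
Result: 4 row(s).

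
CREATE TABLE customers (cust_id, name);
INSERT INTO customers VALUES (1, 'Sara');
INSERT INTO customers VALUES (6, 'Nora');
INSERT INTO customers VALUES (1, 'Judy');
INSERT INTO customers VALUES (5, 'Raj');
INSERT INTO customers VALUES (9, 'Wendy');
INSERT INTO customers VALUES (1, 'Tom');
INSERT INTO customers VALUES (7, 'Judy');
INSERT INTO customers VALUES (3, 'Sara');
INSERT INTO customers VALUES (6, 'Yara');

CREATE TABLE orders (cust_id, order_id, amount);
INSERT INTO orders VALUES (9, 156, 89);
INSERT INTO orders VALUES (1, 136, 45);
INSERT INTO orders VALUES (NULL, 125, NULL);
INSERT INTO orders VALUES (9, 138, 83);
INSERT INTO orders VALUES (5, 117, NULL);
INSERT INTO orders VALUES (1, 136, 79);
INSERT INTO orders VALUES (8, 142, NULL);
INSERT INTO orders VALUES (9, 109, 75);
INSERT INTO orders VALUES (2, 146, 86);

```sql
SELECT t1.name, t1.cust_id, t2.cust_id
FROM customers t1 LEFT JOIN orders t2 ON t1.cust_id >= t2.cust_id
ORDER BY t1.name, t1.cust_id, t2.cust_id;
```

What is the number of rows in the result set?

33

LEFT JOIN keeps every row from `customers`; unmatched rows get NULL for `orders`'s columns.
Matching on t1.cust_id >= t2.cust_id. A NULL in a compared column never satisfies the condition.
- t1[0] cust_id=1 → 2 match(es) in t2 → 2 row(s).
- t1[1] cust_id=6 → 4 match(es) in t2 → 4 row(s).
- t1[2] cust_id=1 → 2 match(es) in t2 → 2 row(s).
- t1[3] cust_id=5 → 4 match(es) in t2 → 4 row(s).
- t1[4] cust_id=9 → 8 match(es) in t2 → 8 row(s).
- t1[5] cust_id=1 → 2 match(es) in t2 → 2 row(s).
- t1[6] cust_id=7 → 4 match(es) in t2 → 4 row(s).
- t1[7] cust_id=3 → 3 match(es) in t2 → 3 row(s).
- t1[8] cust_id=6 → 4 match(es) in t2 → 4 row(s).
Total: 33 rows.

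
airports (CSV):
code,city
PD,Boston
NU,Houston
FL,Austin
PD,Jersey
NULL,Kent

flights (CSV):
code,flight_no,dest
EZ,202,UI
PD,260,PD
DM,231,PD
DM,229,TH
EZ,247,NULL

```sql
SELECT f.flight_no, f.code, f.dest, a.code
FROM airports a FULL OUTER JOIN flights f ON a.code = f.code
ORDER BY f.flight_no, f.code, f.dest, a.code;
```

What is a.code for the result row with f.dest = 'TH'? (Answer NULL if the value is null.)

FULL OUTER JOIN keeps every row from both sides; unmatched rows get NULL for the other side's columns.
Matching on a.code = f.code. A NULL in a compared column never satisfies the condition.
- code=PD: 1 matching f row(s), so 1 row(s) emitted.
- code=NU: no f row matches, row kept with f columns NULL.
- code=FL: no f row matches, row kept with f columns NULL.
- code=PD: 1 matching f row(s), so 1 row(s) emitted.
- code=NULL: no f row matches, row kept with f columns NULL.
- plus 4 unmatched f row(s), each kept with NULL a columns.

NULL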